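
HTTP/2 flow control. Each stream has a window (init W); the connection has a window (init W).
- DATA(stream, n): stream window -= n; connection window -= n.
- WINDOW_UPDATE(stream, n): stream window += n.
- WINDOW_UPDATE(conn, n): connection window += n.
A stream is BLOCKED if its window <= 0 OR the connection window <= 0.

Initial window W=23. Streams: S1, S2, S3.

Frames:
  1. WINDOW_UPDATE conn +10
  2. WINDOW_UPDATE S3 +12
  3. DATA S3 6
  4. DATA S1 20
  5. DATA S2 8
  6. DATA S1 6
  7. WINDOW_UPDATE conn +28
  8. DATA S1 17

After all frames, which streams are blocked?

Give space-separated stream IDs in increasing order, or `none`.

Answer: S1

Derivation:
Op 1: conn=33 S1=23 S2=23 S3=23 blocked=[]
Op 2: conn=33 S1=23 S2=23 S3=35 blocked=[]
Op 3: conn=27 S1=23 S2=23 S3=29 blocked=[]
Op 4: conn=7 S1=3 S2=23 S3=29 blocked=[]
Op 5: conn=-1 S1=3 S2=15 S3=29 blocked=[1, 2, 3]
Op 6: conn=-7 S1=-3 S2=15 S3=29 blocked=[1, 2, 3]
Op 7: conn=21 S1=-3 S2=15 S3=29 blocked=[1]
Op 8: conn=4 S1=-20 S2=15 S3=29 blocked=[1]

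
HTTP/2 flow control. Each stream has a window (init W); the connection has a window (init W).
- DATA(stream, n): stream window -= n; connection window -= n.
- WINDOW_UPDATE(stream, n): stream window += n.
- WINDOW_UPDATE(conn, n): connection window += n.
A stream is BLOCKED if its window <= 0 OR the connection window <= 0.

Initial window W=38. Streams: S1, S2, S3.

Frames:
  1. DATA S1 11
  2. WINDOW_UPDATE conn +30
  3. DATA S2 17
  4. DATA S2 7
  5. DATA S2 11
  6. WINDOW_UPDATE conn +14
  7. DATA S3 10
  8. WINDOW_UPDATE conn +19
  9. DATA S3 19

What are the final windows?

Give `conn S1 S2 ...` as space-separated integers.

Op 1: conn=27 S1=27 S2=38 S3=38 blocked=[]
Op 2: conn=57 S1=27 S2=38 S3=38 blocked=[]
Op 3: conn=40 S1=27 S2=21 S3=38 blocked=[]
Op 4: conn=33 S1=27 S2=14 S3=38 blocked=[]
Op 5: conn=22 S1=27 S2=3 S3=38 blocked=[]
Op 6: conn=36 S1=27 S2=3 S3=38 blocked=[]
Op 7: conn=26 S1=27 S2=3 S3=28 blocked=[]
Op 8: conn=45 S1=27 S2=3 S3=28 blocked=[]
Op 9: conn=26 S1=27 S2=3 S3=9 blocked=[]

Answer: 26 27 3 9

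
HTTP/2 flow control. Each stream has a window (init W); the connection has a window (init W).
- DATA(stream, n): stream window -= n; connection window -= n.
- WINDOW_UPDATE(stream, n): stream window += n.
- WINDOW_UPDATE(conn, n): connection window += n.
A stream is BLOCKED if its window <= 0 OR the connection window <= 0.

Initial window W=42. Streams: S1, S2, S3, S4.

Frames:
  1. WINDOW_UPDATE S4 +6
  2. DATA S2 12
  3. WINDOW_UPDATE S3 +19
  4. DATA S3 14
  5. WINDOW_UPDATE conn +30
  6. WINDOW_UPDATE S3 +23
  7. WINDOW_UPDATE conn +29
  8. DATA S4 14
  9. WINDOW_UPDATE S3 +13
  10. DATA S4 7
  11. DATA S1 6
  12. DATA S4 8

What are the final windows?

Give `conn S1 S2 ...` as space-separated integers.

Op 1: conn=42 S1=42 S2=42 S3=42 S4=48 blocked=[]
Op 2: conn=30 S1=42 S2=30 S3=42 S4=48 blocked=[]
Op 3: conn=30 S1=42 S2=30 S3=61 S4=48 blocked=[]
Op 4: conn=16 S1=42 S2=30 S3=47 S4=48 blocked=[]
Op 5: conn=46 S1=42 S2=30 S3=47 S4=48 blocked=[]
Op 6: conn=46 S1=42 S2=30 S3=70 S4=48 blocked=[]
Op 7: conn=75 S1=42 S2=30 S3=70 S4=48 blocked=[]
Op 8: conn=61 S1=42 S2=30 S3=70 S4=34 blocked=[]
Op 9: conn=61 S1=42 S2=30 S3=83 S4=34 blocked=[]
Op 10: conn=54 S1=42 S2=30 S3=83 S4=27 blocked=[]
Op 11: conn=48 S1=36 S2=30 S3=83 S4=27 blocked=[]
Op 12: conn=40 S1=36 S2=30 S3=83 S4=19 blocked=[]

Answer: 40 36 30 83 19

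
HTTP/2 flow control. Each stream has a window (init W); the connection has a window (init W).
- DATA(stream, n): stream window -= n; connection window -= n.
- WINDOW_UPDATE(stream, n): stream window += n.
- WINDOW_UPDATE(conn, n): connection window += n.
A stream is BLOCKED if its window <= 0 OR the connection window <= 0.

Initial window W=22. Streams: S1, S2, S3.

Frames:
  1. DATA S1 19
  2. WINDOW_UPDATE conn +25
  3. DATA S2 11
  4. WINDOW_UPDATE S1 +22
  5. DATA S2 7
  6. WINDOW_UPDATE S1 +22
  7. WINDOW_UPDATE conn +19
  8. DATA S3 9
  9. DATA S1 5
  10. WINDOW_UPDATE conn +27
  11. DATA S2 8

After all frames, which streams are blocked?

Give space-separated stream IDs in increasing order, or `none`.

Answer: S2

Derivation:
Op 1: conn=3 S1=3 S2=22 S3=22 blocked=[]
Op 2: conn=28 S1=3 S2=22 S3=22 blocked=[]
Op 3: conn=17 S1=3 S2=11 S3=22 blocked=[]
Op 4: conn=17 S1=25 S2=11 S3=22 blocked=[]
Op 5: conn=10 S1=25 S2=4 S3=22 blocked=[]
Op 6: conn=10 S1=47 S2=4 S3=22 blocked=[]
Op 7: conn=29 S1=47 S2=4 S3=22 blocked=[]
Op 8: conn=20 S1=47 S2=4 S3=13 blocked=[]
Op 9: conn=15 S1=42 S2=4 S3=13 blocked=[]
Op 10: conn=42 S1=42 S2=4 S3=13 blocked=[]
Op 11: conn=34 S1=42 S2=-4 S3=13 blocked=[2]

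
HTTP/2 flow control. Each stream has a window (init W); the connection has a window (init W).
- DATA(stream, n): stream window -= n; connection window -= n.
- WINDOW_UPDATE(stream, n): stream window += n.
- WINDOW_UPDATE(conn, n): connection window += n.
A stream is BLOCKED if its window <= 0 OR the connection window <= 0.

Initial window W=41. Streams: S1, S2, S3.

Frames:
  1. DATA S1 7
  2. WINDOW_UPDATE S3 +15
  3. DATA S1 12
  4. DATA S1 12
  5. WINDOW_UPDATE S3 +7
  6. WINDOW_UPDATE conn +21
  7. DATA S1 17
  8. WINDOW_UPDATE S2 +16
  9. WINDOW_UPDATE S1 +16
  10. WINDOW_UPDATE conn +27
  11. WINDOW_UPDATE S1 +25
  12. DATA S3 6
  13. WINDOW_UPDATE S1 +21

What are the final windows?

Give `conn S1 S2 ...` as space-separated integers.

Op 1: conn=34 S1=34 S2=41 S3=41 blocked=[]
Op 2: conn=34 S1=34 S2=41 S3=56 blocked=[]
Op 3: conn=22 S1=22 S2=41 S3=56 blocked=[]
Op 4: conn=10 S1=10 S2=41 S3=56 blocked=[]
Op 5: conn=10 S1=10 S2=41 S3=63 blocked=[]
Op 6: conn=31 S1=10 S2=41 S3=63 blocked=[]
Op 7: conn=14 S1=-7 S2=41 S3=63 blocked=[1]
Op 8: conn=14 S1=-7 S2=57 S3=63 blocked=[1]
Op 9: conn=14 S1=9 S2=57 S3=63 blocked=[]
Op 10: conn=41 S1=9 S2=57 S3=63 blocked=[]
Op 11: conn=41 S1=34 S2=57 S3=63 blocked=[]
Op 12: conn=35 S1=34 S2=57 S3=57 blocked=[]
Op 13: conn=35 S1=55 S2=57 S3=57 blocked=[]

Answer: 35 55 57 57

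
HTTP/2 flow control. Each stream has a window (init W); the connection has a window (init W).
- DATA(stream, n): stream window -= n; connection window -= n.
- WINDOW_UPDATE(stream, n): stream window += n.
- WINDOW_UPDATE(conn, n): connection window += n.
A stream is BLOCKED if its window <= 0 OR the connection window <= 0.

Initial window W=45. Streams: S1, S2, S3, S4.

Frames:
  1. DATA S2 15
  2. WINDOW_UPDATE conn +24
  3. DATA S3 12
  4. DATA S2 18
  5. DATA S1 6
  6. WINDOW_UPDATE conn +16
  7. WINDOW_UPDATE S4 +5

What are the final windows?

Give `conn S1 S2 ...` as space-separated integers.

Op 1: conn=30 S1=45 S2=30 S3=45 S4=45 blocked=[]
Op 2: conn=54 S1=45 S2=30 S3=45 S4=45 blocked=[]
Op 3: conn=42 S1=45 S2=30 S3=33 S4=45 blocked=[]
Op 4: conn=24 S1=45 S2=12 S3=33 S4=45 blocked=[]
Op 5: conn=18 S1=39 S2=12 S3=33 S4=45 blocked=[]
Op 6: conn=34 S1=39 S2=12 S3=33 S4=45 blocked=[]
Op 7: conn=34 S1=39 S2=12 S3=33 S4=50 blocked=[]

Answer: 34 39 12 33 50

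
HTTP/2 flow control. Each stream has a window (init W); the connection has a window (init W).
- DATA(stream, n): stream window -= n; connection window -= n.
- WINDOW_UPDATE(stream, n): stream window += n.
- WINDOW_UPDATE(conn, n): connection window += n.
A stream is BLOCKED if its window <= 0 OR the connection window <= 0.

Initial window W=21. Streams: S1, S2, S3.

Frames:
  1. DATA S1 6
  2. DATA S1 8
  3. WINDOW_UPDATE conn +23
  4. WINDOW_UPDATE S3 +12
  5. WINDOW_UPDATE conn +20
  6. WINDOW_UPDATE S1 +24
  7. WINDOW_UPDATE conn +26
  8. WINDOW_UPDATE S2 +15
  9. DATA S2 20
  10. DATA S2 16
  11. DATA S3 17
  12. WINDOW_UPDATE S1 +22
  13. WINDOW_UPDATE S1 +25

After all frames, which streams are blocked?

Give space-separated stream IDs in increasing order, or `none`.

Answer: S2

Derivation:
Op 1: conn=15 S1=15 S2=21 S3=21 blocked=[]
Op 2: conn=7 S1=7 S2=21 S3=21 blocked=[]
Op 3: conn=30 S1=7 S2=21 S3=21 blocked=[]
Op 4: conn=30 S1=7 S2=21 S3=33 blocked=[]
Op 5: conn=50 S1=7 S2=21 S3=33 blocked=[]
Op 6: conn=50 S1=31 S2=21 S3=33 blocked=[]
Op 7: conn=76 S1=31 S2=21 S3=33 blocked=[]
Op 8: conn=76 S1=31 S2=36 S3=33 blocked=[]
Op 9: conn=56 S1=31 S2=16 S3=33 blocked=[]
Op 10: conn=40 S1=31 S2=0 S3=33 blocked=[2]
Op 11: conn=23 S1=31 S2=0 S3=16 blocked=[2]
Op 12: conn=23 S1=53 S2=0 S3=16 blocked=[2]
Op 13: conn=23 S1=78 S2=0 S3=16 blocked=[2]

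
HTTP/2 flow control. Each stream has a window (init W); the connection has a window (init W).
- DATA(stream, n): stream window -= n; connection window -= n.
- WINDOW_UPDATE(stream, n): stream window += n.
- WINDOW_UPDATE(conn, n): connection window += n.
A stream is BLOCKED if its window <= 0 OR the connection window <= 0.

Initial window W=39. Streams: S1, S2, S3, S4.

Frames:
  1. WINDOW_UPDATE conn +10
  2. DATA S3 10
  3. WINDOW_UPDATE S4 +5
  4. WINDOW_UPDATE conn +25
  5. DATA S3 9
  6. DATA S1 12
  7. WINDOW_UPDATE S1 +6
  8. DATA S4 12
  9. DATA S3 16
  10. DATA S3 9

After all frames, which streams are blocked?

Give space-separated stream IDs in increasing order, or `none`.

Op 1: conn=49 S1=39 S2=39 S3=39 S4=39 blocked=[]
Op 2: conn=39 S1=39 S2=39 S3=29 S4=39 blocked=[]
Op 3: conn=39 S1=39 S2=39 S3=29 S4=44 blocked=[]
Op 4: conn=64 S1=39 S2=39 S3=29 S4=44 blocked=[]
Op 5: conn=55 S1=39 S2=39 S3=20 S4=44 blocked=[]
Op 6: conn=43 S1=27 S2=39 S3=20 S4=44 blocked=[]
Op 7: conn=43 S1=33 S2=39 S3=20 S4=44 blocked=[]
Op 8: conn=31 S1=33 S2=39 S3=20 S4=32 blocked=[]
Op 9: conn=15 S1=33 S2=39 S3=4 S4=32 blocked=[]
Op 10: conn=6 S1=33 S2=39 S3=-5 S4=32 blocked=[3]

Answer: S3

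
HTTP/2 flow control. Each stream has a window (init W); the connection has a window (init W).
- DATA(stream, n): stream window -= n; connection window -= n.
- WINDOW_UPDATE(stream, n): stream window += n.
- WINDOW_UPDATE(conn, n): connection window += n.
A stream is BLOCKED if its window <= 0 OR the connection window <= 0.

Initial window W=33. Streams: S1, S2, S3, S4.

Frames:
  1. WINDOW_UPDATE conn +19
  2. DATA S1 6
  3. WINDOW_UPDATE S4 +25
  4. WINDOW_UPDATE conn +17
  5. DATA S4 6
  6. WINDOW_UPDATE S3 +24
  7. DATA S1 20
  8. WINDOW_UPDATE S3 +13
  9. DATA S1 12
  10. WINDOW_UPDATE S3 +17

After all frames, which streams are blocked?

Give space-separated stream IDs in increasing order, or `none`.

Answer: S1

Derivation:
Op 1: conn=52 S1=33 S2=33 S3=33 S4=33 blocked=[]
Op 2: conn=46 S1=27 S2=33 S3=33 S4=33 blocked=[]
Op 3: conn=46 S1=27 S2=33 S3=33 S4=58 blocked=[]
Op 4: conn=63 S1=27 S2=33 S3=33 S4=58 blocked=[]
Op 5: conn=57 S1=27 S2=33 S3=33 S4=52 blocked=[]
Op 6: conn=57 S1=27 S2=33 S3=57 S4=52 blocked=[]
Op 7: conn=37 S1=7 S2=33 S3=57 S4=52 blocked=[]
Op 8: conn=37 S1=7 S2=33 S3=70 S4=52 blocked=[]
Op 9: conn=25 S1=-5 S2=33 S3=70 S4=52 blocked=[1]
Op 10: conn=25 S1=-5 S2=33 S3=87 S4=52 blocked=[1]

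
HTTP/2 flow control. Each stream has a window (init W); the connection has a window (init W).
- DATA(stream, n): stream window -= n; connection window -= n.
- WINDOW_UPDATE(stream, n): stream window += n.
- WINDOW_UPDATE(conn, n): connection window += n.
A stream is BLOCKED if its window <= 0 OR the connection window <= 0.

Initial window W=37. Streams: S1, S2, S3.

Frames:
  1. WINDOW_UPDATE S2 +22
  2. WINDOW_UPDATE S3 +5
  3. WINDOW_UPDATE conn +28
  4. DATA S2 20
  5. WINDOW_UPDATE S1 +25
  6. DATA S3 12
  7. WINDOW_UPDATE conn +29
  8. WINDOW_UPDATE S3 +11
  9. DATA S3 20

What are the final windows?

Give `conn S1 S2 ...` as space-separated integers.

Op 1: conn=37 S1=37 S2=59 S3=37 blocked=[]
Op 2: conn=37 S1=37 S2=59 S3=42 blocked=[]
Op 3: conn=65 S1=37 S2=59 S3=42 blocked=[]
Op 4: conn=45 S1=37 S2=39 S3=42 blocked=[]
Op 5: conn=45 S1=62 S2=39 S3=42 blocked=[]
Op 6: conn=33 S1=62 S2=39 S3=30 blocked=[]
Op 7: conn=62 S1=62 S2=39 S3=30 blocked=[]
Op 8: conn=62 S1=62 S2=39 S3=41 blocked=[]
Op 9: conn=42 S1=62 S2=39 S3=21 blocked=[]

Answer: 42 62 39 21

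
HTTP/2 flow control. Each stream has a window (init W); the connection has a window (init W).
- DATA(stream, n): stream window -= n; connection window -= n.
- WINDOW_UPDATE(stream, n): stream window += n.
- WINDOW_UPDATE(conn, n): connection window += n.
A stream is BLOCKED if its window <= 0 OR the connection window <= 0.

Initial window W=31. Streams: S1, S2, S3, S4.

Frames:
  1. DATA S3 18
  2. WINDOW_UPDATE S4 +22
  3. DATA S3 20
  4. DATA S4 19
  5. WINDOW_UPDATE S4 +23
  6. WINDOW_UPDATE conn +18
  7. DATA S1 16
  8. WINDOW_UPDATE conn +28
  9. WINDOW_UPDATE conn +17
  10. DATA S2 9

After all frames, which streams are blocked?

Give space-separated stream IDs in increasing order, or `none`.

Op 1: conn=13 S1=31 S2=31 S3=13 S4=31 blocked=[]
Op 2: conn=13 S1=31 S2=31 S3=13 S4=53 blocked=[]
Op 3: conn=-7 S1=31 S2=31 S3=-7 S4=53 blocked=[1, 2, 3, 4]
Op 4: conn=-26 S1=31 S2=31 S3=-7 S4=34 blocked=[1, 2, 3, 4]
Op 5: conn=-26 S1=31 S2=31 S3=-7 S4=57 blocked=[1, 2, 3, 4]
Op 6: conn=-8 S1=31 S2=31 S3=-7 S4=57 blocked=[1, 2, 3, 4]
Op 7: conn=-24 S1=15 S2=31 S3=-7 S4=57 blocked=[1, 2, 3, 4]
Op 8: conn=4 S1=15 S2=31 S3=-7 S4=57 blocked=[3]
Op 9: conn=21 S1=15 S2=31 S3=-7 S4=57 blocked=[3]
Op 10: conn=12 S1=15 S2=22 S3=-7 S4=57 blocked=[3]

Answer: S3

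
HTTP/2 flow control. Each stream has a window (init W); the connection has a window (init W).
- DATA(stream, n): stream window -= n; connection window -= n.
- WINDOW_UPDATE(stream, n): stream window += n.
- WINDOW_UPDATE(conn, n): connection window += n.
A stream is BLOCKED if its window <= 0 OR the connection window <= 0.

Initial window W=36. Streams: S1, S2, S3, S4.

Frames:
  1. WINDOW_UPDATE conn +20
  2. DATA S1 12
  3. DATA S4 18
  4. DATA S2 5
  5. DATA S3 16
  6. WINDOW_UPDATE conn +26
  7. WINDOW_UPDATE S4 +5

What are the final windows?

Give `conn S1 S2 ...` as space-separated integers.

Answer: 31 24 31 20 23

Derivation:
Op 1: conn=56 S1=36 S2=36 S3=36 S4=36 blocked=[]
Op 2: conn=44 S1=24 S2=36 S3=36 S4=36 blocked=[]
Op 3: conn=26 S1=24 S2=36 S3=36 S4=18 blocked=[]
Op 4: conn=21 S1=24 S2=31 S3=36 S4=18 blocked=[]
Op 5: conn=5 S1=24 S2=31 S3=20 S4=18 blocked=[]
Op 6: conn=31 S1=24 S2=31 S3=20 S4=18 blocked=[]
Op 7: conn=31 S1=24 S2=31 S3=20 S4=23 blocked=[]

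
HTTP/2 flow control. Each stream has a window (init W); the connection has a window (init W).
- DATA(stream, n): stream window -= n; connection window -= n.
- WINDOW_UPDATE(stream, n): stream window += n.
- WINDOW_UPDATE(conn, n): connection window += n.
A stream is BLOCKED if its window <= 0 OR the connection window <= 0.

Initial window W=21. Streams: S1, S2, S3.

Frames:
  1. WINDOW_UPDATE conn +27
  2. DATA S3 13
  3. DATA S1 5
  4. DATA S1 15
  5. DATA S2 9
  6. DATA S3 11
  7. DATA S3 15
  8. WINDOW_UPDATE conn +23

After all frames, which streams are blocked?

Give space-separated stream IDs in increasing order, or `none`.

Op 1: conn=48 S1=21 S2=21 S3=21 blocked=[]
Op 2: conn=35 S1=21 S2=21 S3=8 blocked=[]
Op 3: conn=30 S1=16 S2=21 S3=8 blocked=[]
Op 4: conn=15 S1=1 S2=21 S3=8 blocked=[]
Op 5: conn=6 S1=1 S2=12 S3=8 blocked=[]
Op 6: conn=-5 S1=1 S2=12 S3=-3 blocked=[1, 2, 3]
Op 7: conn=-20 S1=1 S2=12 S3=-18 blocked=[1, 2, 3]
Op 8: conn=3 S1=1 S2=12 S3=-18 blocked=[3]

Answer: S3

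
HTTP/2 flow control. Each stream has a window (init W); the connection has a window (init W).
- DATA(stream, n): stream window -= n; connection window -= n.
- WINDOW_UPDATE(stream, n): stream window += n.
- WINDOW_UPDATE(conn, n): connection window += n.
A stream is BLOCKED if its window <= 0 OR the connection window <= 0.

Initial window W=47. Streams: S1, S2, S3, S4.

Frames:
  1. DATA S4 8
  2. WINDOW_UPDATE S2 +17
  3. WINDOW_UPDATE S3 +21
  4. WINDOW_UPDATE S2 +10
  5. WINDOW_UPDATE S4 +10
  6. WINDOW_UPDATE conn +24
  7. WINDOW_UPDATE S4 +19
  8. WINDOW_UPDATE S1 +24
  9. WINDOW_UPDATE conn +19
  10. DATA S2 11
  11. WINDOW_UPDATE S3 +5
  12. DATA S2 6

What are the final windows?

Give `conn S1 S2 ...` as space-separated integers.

Answer: 65 71 57 73 68

Derivation:
Op 1: conn=39 S1=47 S2=47 S3=47 S4=39 blocked=[]
Op 2: conn=39 S1=47 S2=64 S3=47 S4=39 blocked=[]
Op 3: conn=39 S1=47 S2=64 S3=68 S4=39 blocked=[]
Op 4: conn=39 S1=47 S2=74 S3=68 S4=39 blocked=[]
Op 5: conn=39 S1=47 S2=74 S3=68 S4=49 blocked=[]
Op 6: conn=63 S1=47 S2=74 S3=68 S4=49 blocked=[]
Op 7: conn=63 S1=47 S2=74 S3=68 S4=68 blocked=[]
Op 8: conn=63 S1=71 S2=74 S3=68 S4=68 blocked=[]
Op 9: conn=82 S1=71 S2=74 S3=68 S4=68 blocked=[]
Op 10: conn=71 S1=71 S2=63 S3=68 S4=68 blocked=[]
Op 11: conn=71 S1=71 S2=63 S3=73 S4=68 blocked=[]
Op 12: conn=65 S1=71 S2=57 S3=73 S4=68 blocked=[]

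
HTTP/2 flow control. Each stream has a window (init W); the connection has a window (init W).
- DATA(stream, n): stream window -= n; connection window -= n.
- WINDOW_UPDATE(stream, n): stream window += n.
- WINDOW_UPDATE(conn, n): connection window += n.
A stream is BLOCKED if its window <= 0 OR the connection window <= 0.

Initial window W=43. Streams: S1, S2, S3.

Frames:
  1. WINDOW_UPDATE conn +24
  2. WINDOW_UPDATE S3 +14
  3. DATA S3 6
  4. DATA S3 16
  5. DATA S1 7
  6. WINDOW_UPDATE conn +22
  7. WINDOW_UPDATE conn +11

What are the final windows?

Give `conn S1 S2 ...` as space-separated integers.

Answer: 71 36 43 35

Derivation:
Op 1: conn=67 S1=43 S2=43 S3=43 blocked=[]
Op 2: conn=67 S1=43 S2=43 S3=57 blocked=[]
Op 3: conn=61 S1=43 S2=43 S3=51 blocked=[]
Op 4: conn=45 S1=43 S2=43 S3=35 blocked=[]
Op 5: conn=38 S1=36 S2=43 S3=35 blocked=[]
Op 6: conn=60 S1=36 S2=43 S3=35 blocked=[]
Op 7: conn=71 S1=36 S2=43 S3=35 blocked=[]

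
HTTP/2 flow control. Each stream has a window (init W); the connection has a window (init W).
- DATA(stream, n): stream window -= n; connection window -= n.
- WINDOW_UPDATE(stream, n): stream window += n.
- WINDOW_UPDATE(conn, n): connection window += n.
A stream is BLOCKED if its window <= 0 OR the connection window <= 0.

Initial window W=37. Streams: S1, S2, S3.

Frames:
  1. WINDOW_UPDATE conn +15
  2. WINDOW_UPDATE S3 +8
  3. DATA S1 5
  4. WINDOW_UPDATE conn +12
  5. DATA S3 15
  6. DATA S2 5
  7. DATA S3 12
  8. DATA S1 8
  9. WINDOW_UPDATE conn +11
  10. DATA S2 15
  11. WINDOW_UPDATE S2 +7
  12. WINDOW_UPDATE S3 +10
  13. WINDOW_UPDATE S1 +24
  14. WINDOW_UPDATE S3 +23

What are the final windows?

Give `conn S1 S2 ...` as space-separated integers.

Op 1: conn=52 S1=37 S2=37 S3=37 blocked=[]
Op 2: conn=52 S1=37 S2=37 S3=45 blocked=[]
Op 3: conn=47 S1=32 S2=37 S3=45 blocked=[]
Op 4: conn=59 S1=32 S2=37 S3=45 blocked=[]
Op 5: conn=44 S1=32 S2=37 S3=30 blocked=[]
Op 6: conn=39 S1=32 S2=32 S3=30 blocked=[]
Op 7: conn=27 S1=32 S2=32 S3=18 blocked=[]
Op 8: conn=19 S1=24 S2=32 S3=18 blocked=[]
Op 9: conn=30 S1=24 S2=32 S3=18 blocked=[]
Op 10: conn=15 S1=24 S2=17 S3=18 blocked=[]
Op 11: conn=15 S1=24 S2=24 S3=18 blocked=[]
Op 12: conn=15 S1=24 S2=24 S3=28 blocked=[]
Op 13: conn=15 S1=48 S2=24 S3=28 blocked=[]
Op 14: conn=15 S1=48 S2=24 S3=51 blocked=[]

Answer: 15 48 24 51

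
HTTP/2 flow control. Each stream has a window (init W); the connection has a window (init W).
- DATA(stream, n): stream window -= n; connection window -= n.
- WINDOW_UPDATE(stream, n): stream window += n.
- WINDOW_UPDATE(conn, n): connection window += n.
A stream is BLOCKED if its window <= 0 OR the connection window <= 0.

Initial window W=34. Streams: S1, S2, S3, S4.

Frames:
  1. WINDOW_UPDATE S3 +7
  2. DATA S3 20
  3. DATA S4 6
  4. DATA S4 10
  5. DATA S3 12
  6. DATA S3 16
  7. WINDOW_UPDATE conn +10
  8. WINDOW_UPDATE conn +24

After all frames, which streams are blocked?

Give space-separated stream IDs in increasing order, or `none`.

Answer: S3

Derivation:
Op 1: conn=34 S1=34 S2=34 S3=41 S4=34 blocked=[]
Op 2: conn=14 S1=34 S2=34 S3=21 S4=34 blocked=[]
Op 3: conn=8 S1=34 S2=34 S3=21 S4=28 blocked=[]
Op 4: conn=-2 S1=34 S2=34 S3=21 S4=18 blocked=[1, 2, 3, 4]
Op 5: conn=-14 S1=34 S2=34 S3=9 S4=18 blocked=[1, 2, 3, 4]
Op 6: conn=-30 S1=34 S2=34 S3=-7 S4=18 blocked=[1, 2, 3, 4]
Op 7: conn=-20 S1=34 S2=34 S3=-7 S4=18 blocked=[1, 2, 3, 4]
Op 8: conn=4 S1=34 S2=34 S3=-7 S4=18 blocked=[3]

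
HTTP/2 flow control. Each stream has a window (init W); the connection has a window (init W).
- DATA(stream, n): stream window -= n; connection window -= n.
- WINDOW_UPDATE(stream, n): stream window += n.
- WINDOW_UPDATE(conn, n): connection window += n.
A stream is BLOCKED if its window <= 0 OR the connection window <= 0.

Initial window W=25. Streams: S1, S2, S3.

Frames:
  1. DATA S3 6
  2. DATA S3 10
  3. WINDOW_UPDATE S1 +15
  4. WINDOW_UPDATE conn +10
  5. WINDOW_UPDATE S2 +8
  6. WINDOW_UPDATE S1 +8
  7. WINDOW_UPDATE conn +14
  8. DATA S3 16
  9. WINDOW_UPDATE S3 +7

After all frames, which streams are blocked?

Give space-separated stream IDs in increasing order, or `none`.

Answer: S3

Derivation:
Op 1: conn=19 S1=25 S2=25 S3=19 blocked=[]
Op 2: conn=9 S1=25 S2=25 S3=9 blocked=[]
Op 3: conn=9 S1=40 S2=25 S3=9 blocked=[]
Op 4: conn=19 S1=40 S2=25 S3=9 blocked=[]
Op 5: conn=19 S1=40 S2=33 S3=9 blocked=[]
Op 6: conn=19 S1=48 S2=33 S3=9 blocked=[]
Op 7: conn=33 S1=48 S2=33 S3=9 blocked=[]
Op 8: conn=17 S1=48 S2=33 S3=-7 blocked=[3]
Op 9: conn=17 S1=48 S2=33 S3=0 blocked=[3]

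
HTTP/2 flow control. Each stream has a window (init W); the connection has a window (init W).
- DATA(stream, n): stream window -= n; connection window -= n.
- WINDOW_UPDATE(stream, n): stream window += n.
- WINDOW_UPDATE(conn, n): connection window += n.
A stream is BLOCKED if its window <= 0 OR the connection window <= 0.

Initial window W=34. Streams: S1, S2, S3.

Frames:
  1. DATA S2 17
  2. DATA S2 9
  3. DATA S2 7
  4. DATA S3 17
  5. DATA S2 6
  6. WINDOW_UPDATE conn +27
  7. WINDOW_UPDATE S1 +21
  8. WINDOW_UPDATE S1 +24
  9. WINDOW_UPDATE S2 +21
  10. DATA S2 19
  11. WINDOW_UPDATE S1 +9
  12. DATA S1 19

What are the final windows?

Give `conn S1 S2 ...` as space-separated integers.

Op 1: conn=17 S1=34 S2=17 S3=34 blocked=[]
Op 2: conn=8 S1=34 S2=8 S3=34 blocked=[]
Op 3: conn=1 S1=34 S2=1 S3=34 blocked=[]
Op 4: conn=-16 S1=34 S2=1 S3=17 blocked=[1, 2, 3]
Op 5: conn=-22 S1=34 S2=-5 S3=17 blocked=[1, 2, 3]
Op 6: conn=5 S1=34 S2=-5 S3=17 blocked=[2]
Op 7: conn=5 S1=55 S2=-5 S3=17 blocked=[2]
Op 8: conn=5 S1=79 S2=-5 S3=17 blocked=[2]
Op 9: conn=5 S1=79 S2=16 S3=17 blocked=[]
Op 10: conn=-14 S1=79 S2=-3 S3=17 blocked=[1, 2, 3]
Op 11: conn=-14 S1=88 S2=-3 S3=17 blocked=[1, 2, 3]
Op 12: conn=-33 S1=69 S2=-3 S3=17 blocked=[1, 2, 3]

Answer: -33 69 -3 17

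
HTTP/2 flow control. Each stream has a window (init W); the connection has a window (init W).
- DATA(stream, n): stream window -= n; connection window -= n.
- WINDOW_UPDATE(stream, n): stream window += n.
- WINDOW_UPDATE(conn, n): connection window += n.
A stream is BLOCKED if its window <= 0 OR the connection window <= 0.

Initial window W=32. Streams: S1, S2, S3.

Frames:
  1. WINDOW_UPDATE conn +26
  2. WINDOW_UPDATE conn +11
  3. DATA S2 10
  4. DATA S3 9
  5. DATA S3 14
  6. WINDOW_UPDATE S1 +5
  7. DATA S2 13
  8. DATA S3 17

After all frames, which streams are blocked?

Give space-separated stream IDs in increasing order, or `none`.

Op 1: conn=58 S1=32 S2=32 S3=32 blocked=[]
Op 2: conn=69 S1=32 S2=32 S3=32 blocked=[]
Op 3: conn=59 S1=32 S2=22 S3=32 blocked=[]
Op 4: conn=50 S1=32 S2=22 S3=23 blocked=[]
Op 5: conn=36 S1=32 S2=22 S3=9 blocked=[]
Op 6: conn=36 S1=37 S2=22 S3=9 blocked=[]
Op 7: conn=23 S1=37 S2=9 S3=9 blocked=[]
Op 8: conn=6 S1=37 S2=9 S3=-8 blocked=[3]

Answer: S3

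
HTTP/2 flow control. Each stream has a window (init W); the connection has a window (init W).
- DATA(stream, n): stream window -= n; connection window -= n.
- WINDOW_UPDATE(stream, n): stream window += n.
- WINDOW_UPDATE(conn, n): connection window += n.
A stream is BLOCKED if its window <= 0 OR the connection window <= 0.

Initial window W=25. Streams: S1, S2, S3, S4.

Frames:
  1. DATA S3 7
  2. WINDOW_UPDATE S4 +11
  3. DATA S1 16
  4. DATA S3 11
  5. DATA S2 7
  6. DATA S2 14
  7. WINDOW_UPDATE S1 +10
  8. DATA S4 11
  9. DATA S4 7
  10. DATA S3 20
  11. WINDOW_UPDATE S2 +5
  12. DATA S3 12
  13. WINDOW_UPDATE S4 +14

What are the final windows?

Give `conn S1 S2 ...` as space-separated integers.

Op 1: conn=18 S1=25 S2=25 S3=18 S4=25 blocked=[]
Op 2: conn=18 S1=25 S2=25 S3=18 S4=36 blocked=[]
Op 3: conn=2 S1=9 S2=25 S3=18 S4=36 blocked=[]
Op 4: conn=-9 S1=9 S2=25 S3=7 S4=36 blocked=[1, 2, 3, 4]
Op 5: conn=-16 S1=9 S2=18 S3=7 S4=36 blocked=[1, 2, 3, 4]
Op 6: conn=-30 S1=9 S2=4 S3=7 S4=36 blocked=[1, 2, 3, 4]
Op 7: conn=-30 S1=19 S2=4 S3=7 S4=36 blocked=[1, 2, 3, 4]
Op 8: conn=-41 S1=19 S2=4 S3=7 S4=25 blocked=[1, 2, 3, 4]
Op 9: conn=-48 S1=19 S2=4 S3=7 S4=18 blocked=[1, 2, 3, 4]
Op 10: conn=-68 S1=19 S2=4 S3=-13 S4=18 blocked=[1, 2, 3, 4]
Op 11: conn=-68 S1=19 S2=9 S3=-13 S4=18 blocked=[1, 2, 3, 4]
Op 12: conn=-80 S1=19 S2=9 S3=-25 S4=18 blocked=[1, 2, 3, 4]
Op 13: conn=-80 S1=19 S2=9 S3=-25 S4=32 blocked=[1, 2, 3, 4]

Answer: -80 19 9 -25 32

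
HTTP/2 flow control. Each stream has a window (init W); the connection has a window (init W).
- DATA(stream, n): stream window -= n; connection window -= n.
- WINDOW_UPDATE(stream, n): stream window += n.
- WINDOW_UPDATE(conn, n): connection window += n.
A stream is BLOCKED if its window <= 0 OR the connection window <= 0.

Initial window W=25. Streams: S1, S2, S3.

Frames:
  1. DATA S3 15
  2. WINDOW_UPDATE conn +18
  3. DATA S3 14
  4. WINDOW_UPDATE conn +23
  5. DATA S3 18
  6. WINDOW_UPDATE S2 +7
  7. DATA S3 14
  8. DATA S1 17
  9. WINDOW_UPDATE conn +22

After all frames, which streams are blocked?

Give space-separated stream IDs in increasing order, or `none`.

Op 1: conn=10 S1=25 S2=25 S3=10 blocked=[]
Op 2: conn=28 S1=25 S2=25 S3=10 blocked=[]
Op 3: conn=14 S1=25 S2=25 S3=-4 blocked=[3]
Op 4: conn=37 S1=25 S2=25 S3=-4 blocked=[3]
Op 5: conn=19 S1=25 S2=25 S3=-22 blocked=[3]
Op 6: conn=19 S1=25 S2=32 S3=-22 blocked=[3]
Op 7: conn=5 S1=25 S2=32 S3=-36 blocked=[3]
Op 8: conn=-12 S1=8 S2=32 S3=-36 blocked=[1, 2, 3]
Op 9: conn=10 S1=8 S2=32 S3=-36 blocked=[3]

Answer: S3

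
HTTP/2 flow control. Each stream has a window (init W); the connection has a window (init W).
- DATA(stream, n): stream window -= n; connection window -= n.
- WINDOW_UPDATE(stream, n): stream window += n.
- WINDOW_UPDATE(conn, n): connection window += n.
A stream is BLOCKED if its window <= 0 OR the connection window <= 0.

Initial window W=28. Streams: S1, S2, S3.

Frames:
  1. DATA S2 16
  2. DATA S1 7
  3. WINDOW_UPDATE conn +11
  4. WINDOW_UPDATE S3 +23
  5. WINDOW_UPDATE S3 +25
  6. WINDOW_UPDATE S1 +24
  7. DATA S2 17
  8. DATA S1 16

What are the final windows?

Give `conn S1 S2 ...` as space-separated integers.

Answer: -17 29 -5 76

Derivation:
Op 1: conn=12 S1=28 S2=12 S3=28 blocked=[]
Op 2: conn=5 S1=21 S2=12 S3=28 blocked=[]
Op 3: conn=16 S1=21 S2=12 S3=28 blocked=[]
Op 4: conn=16 S1=21 S2=12 S3=51 blocked=[]
Op 5: conn=16 S1=21 S2=12 S3=76 blocked=[]
Op 6: conn=16 S1=45 S2=12 S3=76 blocked=[]
Op 7: conn=-1 S1=45 S2=-5 S3=76 blocked=[1, 2, 3]
Op 8: conn=-17 S1=29 S2=-5 S3=76 blocked=[1, 2, 3]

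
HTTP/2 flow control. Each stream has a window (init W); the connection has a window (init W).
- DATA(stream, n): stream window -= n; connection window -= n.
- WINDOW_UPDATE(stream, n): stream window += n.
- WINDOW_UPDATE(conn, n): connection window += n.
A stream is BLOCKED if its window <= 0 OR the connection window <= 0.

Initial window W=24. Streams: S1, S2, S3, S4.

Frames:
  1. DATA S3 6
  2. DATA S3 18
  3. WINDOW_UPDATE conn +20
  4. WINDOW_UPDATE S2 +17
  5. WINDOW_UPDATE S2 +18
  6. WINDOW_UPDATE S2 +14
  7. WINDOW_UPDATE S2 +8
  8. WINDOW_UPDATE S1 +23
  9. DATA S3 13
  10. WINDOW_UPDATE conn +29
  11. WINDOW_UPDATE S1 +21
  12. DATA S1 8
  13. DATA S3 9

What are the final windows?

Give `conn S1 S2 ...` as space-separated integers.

Answer: 19 60 81 -22 24

Derivation:
Op 1: conn=18 S1=24 S2=24 S3=18 S4=24 blocked=[]
Op 2: conn=0 S1=24 S2=24 S3=0 S4=24 blocked=[1, 2, 3, 4]
Op 3: conn=20 S1=24 S2=24 S3=0 S4=24 blocked=[3]
Op 4: conn=20 S1=24 S2=41 S3=0 S4=24 blocked=[3]
Op 5: conn=20 S1=24 S2=59 S3=0 S4=24 blocked=[3]
Op 6: conn=20 S1=24 S2=73 S3=0 S4=24 blocked=[3]
Op 7: conn=20 S1=24 S2=81 S3=0 S4=24 blocked=[3]
Op 8: conn=20 S1=47 S2=81 S3=0 S4=24 blocked=[3]
Op 9: conn=7 S1=47 S2=81 S3=-13 S4=24 blocked=[3]
Op 10: conn=36 S1=47 S2=81 S3=-13 S4=24 blocked=[3]
Op 11: conn=36 S1=68 S2=81 S3=-13 S4=24 blocked=[3]
Op 12: conn=28 S1=60 S2=81 S3=-13 S4=24 blocked=[3]
Op 13: conn=19 S1=60 S2=81 S3=-22 S4=24 blocked=[3]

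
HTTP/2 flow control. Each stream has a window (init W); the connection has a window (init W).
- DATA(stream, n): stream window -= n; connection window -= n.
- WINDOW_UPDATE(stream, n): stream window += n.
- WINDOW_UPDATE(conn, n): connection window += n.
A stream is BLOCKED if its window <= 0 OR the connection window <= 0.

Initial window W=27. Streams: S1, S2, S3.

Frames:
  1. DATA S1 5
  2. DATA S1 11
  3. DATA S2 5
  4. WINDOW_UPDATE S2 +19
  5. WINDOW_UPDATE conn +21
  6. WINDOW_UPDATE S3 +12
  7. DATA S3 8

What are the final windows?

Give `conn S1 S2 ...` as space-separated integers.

Op 1: conn=22 S1=22 S2=27 S3=27 blocked=[]
Op 2: conn=11 S1=11 S2=27 S3=27 blocked=[]
Op 3: conn=6 S1=11 S2=22 S3=27 blocked=[]
Op 4: conn=6 S1=11 S2=41 S3=27 blocked=[]
Op 5: conn=27 S1=11 S2=41 S3=27 blocked=[]
Op 6: conn=27 S1=11 S2=41 S3=39 blocked=[]
Op 7: conn=19 S1=11 S2=41 S3=31 blocked=[]

Answer: 19 11 41 31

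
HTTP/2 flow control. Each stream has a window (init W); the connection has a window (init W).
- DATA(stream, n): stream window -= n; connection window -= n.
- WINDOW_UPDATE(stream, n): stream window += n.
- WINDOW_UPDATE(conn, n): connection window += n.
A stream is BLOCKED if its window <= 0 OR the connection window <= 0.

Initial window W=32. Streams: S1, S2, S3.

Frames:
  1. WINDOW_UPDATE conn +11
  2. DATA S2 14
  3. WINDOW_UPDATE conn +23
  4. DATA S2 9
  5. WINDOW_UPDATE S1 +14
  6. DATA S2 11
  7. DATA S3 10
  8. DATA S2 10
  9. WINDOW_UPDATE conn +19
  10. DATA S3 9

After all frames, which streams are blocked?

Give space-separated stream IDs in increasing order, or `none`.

Answer: S2

Derivation:
Op 1: conn=43 S1=32 S2=32 S3=32 blocked=[]
Op 2: conn=29 S1=32 S2=18 S3=32 blocked=[]
Op 3: conn=52 S1=32 S2=18 S3=32 blocked=[]
Op 4: conn=43 S1=32 S2=9 S3=32 blocked=[]
Op 5: conn=43 S1=46 S2=9 S3=32 blocked=[]
Op 6: conn=32 S1=46 S2=-2 S3=32 blocked=[2]
Op 7: conn=22 S1=46 S2=-2 S3=22 blocked=[2]
Op 8: conn=12 S1=46 S2=-12 S3=22 blocked=[2]
Op 9: conn=31 S1=46 S2=-12 S3=22 blocked=[2]
Op 10: conn=22 S1=46 S2=-12 S3=13 blocked=[2]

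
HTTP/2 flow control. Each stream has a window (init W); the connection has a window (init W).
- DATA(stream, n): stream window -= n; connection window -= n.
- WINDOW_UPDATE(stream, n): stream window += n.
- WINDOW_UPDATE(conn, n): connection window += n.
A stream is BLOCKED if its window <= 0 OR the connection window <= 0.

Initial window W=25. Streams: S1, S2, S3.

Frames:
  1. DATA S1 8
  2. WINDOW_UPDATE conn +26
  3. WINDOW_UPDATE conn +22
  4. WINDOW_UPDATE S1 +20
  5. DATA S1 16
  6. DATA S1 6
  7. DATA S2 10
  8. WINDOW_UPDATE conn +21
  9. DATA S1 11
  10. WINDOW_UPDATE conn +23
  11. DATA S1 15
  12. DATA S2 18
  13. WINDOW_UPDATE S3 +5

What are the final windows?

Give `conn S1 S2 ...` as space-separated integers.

Op 1: conn=17 S1=17 S2=25 S3=25 blocked=[]
Op 2: conn=43 S1=17 S2=25 S3=25 blocked=[]
Op 3: conn=65 S1=17 S2=25 S3=25 blocked=[]
Op 4: conn=65 S1=37 S2=25 S3=25 blocked=[]
Op 5: conn=49 S1=21 S2=25 S3=25 blocked=[]
Op 6: conn=43 S1=15 S2=25 S3=25 blocked=[]
Op 7: conn=33 S1=15 S2=15 S3=25 blocked=[]
Op 8: conn=54 S1=15 S2=15 S3=25 blocked=[]
Op 9: conn=43 S1=4 S2=15 S3=25 blocked=[]
Op 10: conn=66 S1=4 S2=15 S3=25 blocked=[]
Op 11: conn=51 S1=-11 S2=15 S3=25 blocked=[1]
Op 12: conn=33 S1=-11 S2=-3 S3=25 blocked=[1, 2]
Op 13: conn=33 S1=-11 S2=-3 S3=30 blocked=[1, 2]

Answer: 33 -11 -3 30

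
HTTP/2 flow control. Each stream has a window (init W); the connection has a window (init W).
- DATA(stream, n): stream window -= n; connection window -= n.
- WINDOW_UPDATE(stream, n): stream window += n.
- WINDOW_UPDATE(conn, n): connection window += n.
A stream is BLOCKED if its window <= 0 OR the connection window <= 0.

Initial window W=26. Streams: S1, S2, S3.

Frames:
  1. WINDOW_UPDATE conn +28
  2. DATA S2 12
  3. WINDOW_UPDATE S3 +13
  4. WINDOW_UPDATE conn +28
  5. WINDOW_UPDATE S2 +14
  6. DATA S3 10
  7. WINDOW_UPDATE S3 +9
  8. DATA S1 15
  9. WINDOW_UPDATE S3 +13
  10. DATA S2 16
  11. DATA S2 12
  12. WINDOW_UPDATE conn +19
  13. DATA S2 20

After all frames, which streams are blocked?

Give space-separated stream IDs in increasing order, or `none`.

Op 1: conn=54 S1=26 S2=26 S3=26 blocked=[]
Op 2: conn=42 S1=26 S2=14 S3=26 blocked=[]
Op 3: conn=42 S1=26 S2=14 S3=39 blocked=[]
Op 4: conn=70 S1=26 S2=14 S3=39 blocked=[]
Op 5: conn=70 S1=26 S2=28 S3=39 blocked=[]
Op 6: conn=60 S1=26 S2=28 S3=29 blocked=[]
Op 7: conn=60 S1=26 S2=28 S3=38 blocked=[]
Op 8: conn=45 S1=11 S2=28 S3=38 blocked=[]
Op 9: conn=45 S1=11 S2=28 S3=51 blocked=[]
Op 10: conn=29 S1=11 S2=12 S3=51 blocked=[]
Op 11: conn=17 S1=11 S2=0 S3=51 blocked=[2]
Op 12: conn=36 S1=11 S2=0 S3=51 blocked=[2]
Op 13: conn=16 S1=11 S2=-20 S3=51 blocked=[2]

Answer: S2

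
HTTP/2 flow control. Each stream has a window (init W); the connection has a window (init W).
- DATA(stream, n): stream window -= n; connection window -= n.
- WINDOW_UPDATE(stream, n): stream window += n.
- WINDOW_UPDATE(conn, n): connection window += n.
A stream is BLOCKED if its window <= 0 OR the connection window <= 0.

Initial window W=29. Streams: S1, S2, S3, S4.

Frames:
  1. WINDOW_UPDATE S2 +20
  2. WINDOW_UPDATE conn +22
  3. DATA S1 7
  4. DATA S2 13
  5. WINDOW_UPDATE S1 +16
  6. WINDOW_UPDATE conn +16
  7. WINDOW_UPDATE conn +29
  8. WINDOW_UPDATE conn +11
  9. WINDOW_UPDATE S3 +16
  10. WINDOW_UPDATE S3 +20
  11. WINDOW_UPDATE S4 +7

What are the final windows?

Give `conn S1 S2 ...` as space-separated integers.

Op 1: conn=29 S1=29 S2=49 S3=29 S4=29 blocked=[]
Op 2: conn=51 S1=29 S2=49 S3=29 S4=29 blocked=[]
Op 3: conn=44 S1=22 S2=49 S3=29 S4=29 blocked=[]
Op 4: conn=31 S1=22 S2=36 S3=29 S4=29 blocked=[]
Op 5: conn=31 S1=38 S2=36 S3=29 S4=29 blocked=[]
Op 6: conn=47 S1=38 S2=36 S3=29 S4=29 blocked=[]
Op 7: conn=76 S1=38 S2=36 S3=29 S4=29 blocked=[]
Op 8: conn=87 S1=38 S2=36 S3=29 S4=29 blocked=[]
Op 9: conn=87 S1=38 S2=36 S3=45 S4=29 blocked=[]
Op 10: conn=87 S1=38 S2=36 S3=65 S4=29 blocked=[]
Op 11: conn=87 S1=38 S2=36 S3=65 S4=36 blocked=[]

Answer: 87 38 36 65 36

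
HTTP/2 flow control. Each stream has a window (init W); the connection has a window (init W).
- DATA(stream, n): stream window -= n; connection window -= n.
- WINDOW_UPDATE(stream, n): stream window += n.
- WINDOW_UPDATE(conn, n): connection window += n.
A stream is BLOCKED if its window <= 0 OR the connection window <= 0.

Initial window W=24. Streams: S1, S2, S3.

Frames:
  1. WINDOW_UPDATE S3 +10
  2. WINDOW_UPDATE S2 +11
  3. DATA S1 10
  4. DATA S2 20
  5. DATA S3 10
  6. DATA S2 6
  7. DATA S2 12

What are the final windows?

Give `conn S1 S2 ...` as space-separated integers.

Op 1: conn=24 S1=24 S2=24 S3=34 blocked=[]
Op 2: conn=24 S1=24 S2=35 S3=34 blocked=[]
Op 3: conn=14 S1=14 S2=35 S3=34 blocked=[]
Op 4: conn=-6 S1=14 S2=15 S3=34 blocked=[1, 2, 3]
Op 5: conn=-16 S1=14 S2=15 S3=24 blocked=[1, 2, 3]
Op 6: conn=-22 S1=14 S2=9 S3=24 blocked=[1, 2, 3]
Op 7: conn=-34 S1=14 S2=-3 S3=24 blocked=[1, 2, 3]

Answer: -34 14 -3 24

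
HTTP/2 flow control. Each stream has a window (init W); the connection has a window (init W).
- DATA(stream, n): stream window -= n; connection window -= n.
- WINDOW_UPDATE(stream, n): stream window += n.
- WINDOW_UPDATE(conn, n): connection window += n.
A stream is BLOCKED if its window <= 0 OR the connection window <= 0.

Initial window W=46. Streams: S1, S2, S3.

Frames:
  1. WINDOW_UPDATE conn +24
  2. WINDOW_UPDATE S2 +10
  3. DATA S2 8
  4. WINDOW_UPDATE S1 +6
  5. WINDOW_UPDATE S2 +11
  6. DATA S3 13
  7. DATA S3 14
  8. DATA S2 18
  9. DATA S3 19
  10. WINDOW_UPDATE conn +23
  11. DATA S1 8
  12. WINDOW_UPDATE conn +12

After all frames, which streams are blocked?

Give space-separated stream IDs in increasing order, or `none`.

Op 1: conn=70 S1=46 S2=46 S3=46 blocked=[]
Op 2: conn=70 S1=46 S2=56 S3=46 blocked=[]
Op 3: conn=62 S1=46 S2=48 S3=46 blocked=[]
Op 4: conn=62 S1=52 S2=48 S3=46 blocked=[]
Op 5: conn=62 S1=52 S2=59 S3=46 blocked=[]
Op 6: conn=49 S1=52 S2=59 S3=33 blocked=[]
Op 7: conn=35 S1=52 S2=59 S3=19 blocked=[]
Op 8: conn=17 S1=52 S2=41 S3=19 blocked=[]
Op 9: conn=-2 S1=52 S2=41 S3=0 blocked=[1, 2, 3]
Op 10: conn=21 S1=52 S2=41 S3=0 blocked=[3]
Op 11: conn=13 S1=44 S2=41 S3=0 blocked=[3]
Op 12: conn=25 S1=44 S2=41 S3=0 blocked=[3]

Answer: S3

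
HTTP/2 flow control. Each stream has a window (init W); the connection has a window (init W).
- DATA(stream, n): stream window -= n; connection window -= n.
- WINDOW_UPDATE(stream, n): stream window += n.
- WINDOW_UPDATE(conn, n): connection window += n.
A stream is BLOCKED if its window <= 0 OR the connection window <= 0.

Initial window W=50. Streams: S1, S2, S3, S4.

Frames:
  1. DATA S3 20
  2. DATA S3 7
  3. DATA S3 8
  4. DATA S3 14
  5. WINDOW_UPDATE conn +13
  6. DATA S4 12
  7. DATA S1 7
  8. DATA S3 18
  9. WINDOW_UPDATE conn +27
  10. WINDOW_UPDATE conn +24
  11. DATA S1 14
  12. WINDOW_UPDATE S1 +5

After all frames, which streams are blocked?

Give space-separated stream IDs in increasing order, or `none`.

Op 1: conn=30 S1=50 S2=50 S3=30 S4=50 blocked=[]
Op 2: conn=23 S1=50 S2=50 S3=23 S4=50 blocked=[]
Op 3: conn=15 S1=50 S2=50 S3=15 S4=50 blocked=[]
Op 4: conn=1 S1=50 S2=50 S3=1 S4=50 blocked=[]
Op 5: conn=14 S1=50 S2=50 S3=1 S4=50 blocked=[]
Op 6: conn=2 S1=50 S2=50 S3=1 S4=38 blocked=[]
Op 7: conn=-5 S1=43 S2=50 S3=1 S4=38 blocked=[1, 2, 3, 4]
Op 8: conn=-23 S1=43 S2=50 S3=-17 S4=38 blocked=[1, 2, 3, 4]
Op 9: conn=4 S1=43 S2=50 S3=-17 S4=38 blocked=[3]
Op 10: conn=28 S1=43 S2=50 S3=-17 S4=38 blocked=[3]
Op 11: conn=14 S1=29 S2=50 S3=-17 S4=38 blocked=[3]
Op 12: conn=14 S1=34 S2=50 S3=-17 S4=38 blocked=[3]

Answer: S3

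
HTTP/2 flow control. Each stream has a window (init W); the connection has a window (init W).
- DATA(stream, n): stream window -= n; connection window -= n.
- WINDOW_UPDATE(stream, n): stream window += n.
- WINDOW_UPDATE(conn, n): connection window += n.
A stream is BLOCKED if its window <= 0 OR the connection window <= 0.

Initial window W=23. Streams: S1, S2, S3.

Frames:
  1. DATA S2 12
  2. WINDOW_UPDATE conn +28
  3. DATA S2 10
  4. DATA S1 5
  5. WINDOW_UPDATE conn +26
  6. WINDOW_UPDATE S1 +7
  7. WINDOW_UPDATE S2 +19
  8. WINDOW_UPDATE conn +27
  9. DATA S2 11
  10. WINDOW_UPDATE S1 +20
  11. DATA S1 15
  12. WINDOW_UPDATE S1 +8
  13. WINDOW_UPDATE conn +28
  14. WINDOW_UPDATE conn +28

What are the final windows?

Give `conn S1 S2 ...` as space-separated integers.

Op 1: conn=11 S1=23 S2=11 S3=23 blocked=[]
Op 2: conn=39 S1=23 S2=11 S3=23 blocked=[]
Op 3: conn=29 S1=23 S2=1 S3=23 blocked=[]
Op 4: conn=24 S1=18 S2=1 S3=23 blocked=[]
Op 5: conn=50 S1=18 S2=1 S3=23 blocked=[]
Op 6: conn=50 S1=25 S2=1 S3=23 blocked=[]
Op 7: conn=50 S1=25 S2=20 S3=23 blocked=[]
Op 8: conn=77 S1=25 S2=20 S3=23 blocked=[]
Op 9: conn=66 S1=25 S2=9 S3=23 blocked=[]
Op 10: conn=66 S1=45 S2=9 S3=23 blocked=[]
Op 11: conn=51 S1=30 S2=9 S3=23 blocked=[]
Op 12: conn=51 S1=38 S2=9 S3=23 blocked=[]
Op 13: conn=79 S1=38 S2=9 S3=23 blocked=[]
Op 14: conn=107 S1=38 S2=9 S3=23 blocked=[]

Answer: 107 38 9 23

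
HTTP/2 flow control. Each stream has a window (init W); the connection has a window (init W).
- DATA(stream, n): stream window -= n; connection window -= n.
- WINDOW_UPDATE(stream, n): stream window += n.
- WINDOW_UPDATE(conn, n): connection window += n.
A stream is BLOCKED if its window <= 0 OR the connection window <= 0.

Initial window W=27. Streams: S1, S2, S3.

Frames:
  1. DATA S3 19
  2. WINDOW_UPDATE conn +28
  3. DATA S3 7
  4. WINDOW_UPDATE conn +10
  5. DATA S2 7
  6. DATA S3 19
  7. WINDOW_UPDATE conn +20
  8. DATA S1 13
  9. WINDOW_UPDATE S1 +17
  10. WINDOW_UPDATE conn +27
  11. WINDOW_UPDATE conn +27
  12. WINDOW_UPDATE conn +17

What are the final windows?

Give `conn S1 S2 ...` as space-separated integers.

Op 1: conn=8 S1=27 S2=27 S3=8 blocked=[]
Op 2: conn=36 S1=27 S2=27 S3=8 blocked=[]
Op 3: conn=29 S1=27 S2=27 S3=1 blocked=[]
Op 4: conn=39 S1=27 S2=27 S3=1 blocked=[]
Op 5: conn=32 S1=27 S2=20 S3=1 blocked=[]
Op 6: conn=13 S1=27 S2=20 S3=-18 blocked=[3]
Op 7: conn=33 S1=27 S2=20 S3=-18 blocked=[3]
Op 8: conn=20 S1=14 S2=20 S3=-18 blocked=[3]
Op 9: conn=20 S1=31 S2=20 S3=-18 blocked=[3]
Op 10: conn=47 S1=31 S2=20 S3=-18 blocked=[3]
Op 11: conn=74 S1=31 S2=20 S3=-18 blocked=[3]
Op 12: conn=91 S1=31 S2=20 S3=-18 blocked=[3]

Answer: 91 31 20 -18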